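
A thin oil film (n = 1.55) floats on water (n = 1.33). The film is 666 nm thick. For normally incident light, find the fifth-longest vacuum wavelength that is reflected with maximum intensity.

At the upper boundary (n = 1.0 to n = 1.55) the reflected ray undergoes a half-wave phase shift.
Ray reflecting at the bottom interface goes from n = 1.55 toward n = 1.33: no phase shift.
Exactly one π shift → a net half-wave offset.
For strong reflection here: 2 n t = (m + ½) λ.
λ = 2 n t / (m + ½). The fifth-longest wavelength is m = 4: λ = 2 × 1.55 × 666 / 4.50 = 459 nm.

459 nm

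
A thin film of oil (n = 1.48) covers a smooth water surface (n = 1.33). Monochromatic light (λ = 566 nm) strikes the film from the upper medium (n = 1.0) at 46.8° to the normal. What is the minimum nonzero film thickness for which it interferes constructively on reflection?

Top surface (1.0 → 1.48): reflection off a higher-index medium gives a half-wave phase shift.
Bottom surface (1.48 → 1.33): reflection off a lower-index medium gives no phase shift.
Net: one phase inversion between the two reflected rays.
With one net inversion, constructive interference in reflection requires 2 n t cos θ_r = (m + ½) λ.
Snell's law: 1.0 sin 46.8° = 1.48 sin θ_r → sin θ_r = 0.493, cos θ_r = 0.870.
Minimum at m = 0: t = λ / (4 n cos θ_r) = 566 / (4 × 1.48 × 0.870) = 110 nm.

110 nm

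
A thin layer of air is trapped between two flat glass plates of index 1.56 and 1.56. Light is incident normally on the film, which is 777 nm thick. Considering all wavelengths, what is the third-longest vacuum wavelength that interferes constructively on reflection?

622 nm

Top surface (1.56 → 1.0): reflection off a lower-index medium gives no phase shift.
At the lower boundary (n = 1.0 to n = 1.56) the reflected ray undergoes a half-wave phase shift.
Exactly one π shift → a net half-wave offset.
So the condition for constructive reflection is 2 n t = (m + ½) λ.
λ = 2 n t / (m + ½). The third-longest wavelength is m = 2: λ = 2 × 1.0 × 777 / 2.50 = 622 nm.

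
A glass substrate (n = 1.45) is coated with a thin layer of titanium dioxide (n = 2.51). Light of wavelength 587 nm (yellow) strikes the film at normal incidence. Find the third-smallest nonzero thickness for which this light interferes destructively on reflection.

351 nm

Top surface (1.0 → 2.51): reflection off a higher-index medium gives a half-wave phase shift.
Bottom surface (2.51 → 1.45): reflection off a lower-index medium gives no phase shift.
Net: one phase inversion between the two reflected rays.
With one net inversion, destructive interference in reflection requires 2 n t = m λ.
The third-smallest nonzero thickness corresponds to m = 3: t = m λ / (2 n) = 3.00 × 587 / (2 × 2.51) = 351 nm.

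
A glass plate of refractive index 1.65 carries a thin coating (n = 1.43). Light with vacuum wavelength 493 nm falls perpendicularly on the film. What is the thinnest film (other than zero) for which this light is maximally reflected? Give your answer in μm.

0.172 μm

Ray reflecting at the top interface goes from n = 1.0 toward n = 1.43: a half-wave phase shift.
At the lower boundary (n = 1.43 to n = 1.65) the reflected ray undergoes a half-wave phase shift.
The two reflections carry the same phase change, so no net offset.
For maximum reflection here: 2 n t = m λ.
Minimum nonzero at m = 1: t = λ / (2 n) = 493 / (2 × 1.43) = 172 nm.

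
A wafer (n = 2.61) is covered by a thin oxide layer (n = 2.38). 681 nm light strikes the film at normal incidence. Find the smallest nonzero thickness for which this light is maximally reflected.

143 nm

At the upper boundary (n = 1.0 to n = 2.38) the reflected ray undergoes a half-wave phase shift.
At the lower boundary (n = 2.38 to n = 2.61) the reflected ray undergoes a half-wave phase shift.
Net: no relative phase inversion (both shifts match).
For maximum reflection here: 2 n t = m λ.
The smallest nonzero thickness corresponds to m = 1: t = m λ / (2 n) = 1.00 × 681 / (2 × 2.38) = 143 nm.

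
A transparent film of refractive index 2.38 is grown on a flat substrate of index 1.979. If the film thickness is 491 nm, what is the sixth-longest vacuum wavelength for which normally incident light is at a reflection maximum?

425 nm

Ray reflecting at the top interface goes from n = 1.0 toward n = 2.38: a half-wave phase shift.
Bottom surface (2.38 → 1.979): reflection off a lower-index medium gives no phase shift.
Exactly one π shift → a net half-wave offset.
For bright reflection here: 2 n t = (m + ½) λ.
λ = 2 n t / (m + ½). The sixth-longest wavelength is m = 5: λ = 2 × 2.38 × 491 / 5.50 = 425 nm.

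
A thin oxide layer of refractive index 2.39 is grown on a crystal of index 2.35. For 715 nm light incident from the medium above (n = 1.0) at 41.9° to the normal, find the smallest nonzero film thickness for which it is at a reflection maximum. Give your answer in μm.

Top surface (1.0 → 2.39): reflection off a higher-index medium gives a half-wave phase shift.
Ray reflecting at the bottom interface goes from n = 2.39 toward n = 2.35: no phase shift.
Exactly one π shift → a net half-wave offset.
For strong reflection here: 2 n t cos θ_r = (m + ½) λ.
Snell's law: 1.0 sin 41.9° = 2.39 sin θ_r → sin θ_r = 0.279, cos θ_r = 0.960.
Minimum at m = 0: t = λ / (4 n cos θ_r) = 715 / (4 × 2.39 × 0.960) = 77.9 nm.

0.0779 μm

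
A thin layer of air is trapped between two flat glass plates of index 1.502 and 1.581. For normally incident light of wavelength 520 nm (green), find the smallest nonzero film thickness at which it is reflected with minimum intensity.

260 nm

Ray reflecting at the top interface goes from n = 1.502 toward n = 1.0: no phase shift.
Ray reflecting at the bottom interface goes from n = 1.0 toward n = 1.581: a half-wave phase shift.
The two reflections differ by half a wavelength.
So the condition for destructive reflection is 2 n t = m λ.
Minimum nonzero at m = 1: t = λ / (2 n) = 520 / (2 × 1.0) = 260 nm.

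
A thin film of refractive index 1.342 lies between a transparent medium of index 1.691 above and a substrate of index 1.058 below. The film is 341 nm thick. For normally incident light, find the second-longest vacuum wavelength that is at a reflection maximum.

Top surface (1.691 → 1.342): reflection off a lower-index medium gives no phase shift.
Ray reflecting at the bottom interface goes from n = 1.342 toward n = 1.058: no phase shift.
Zero or two π shifts → no net half-wave offset.
With no net inversion, constructive interference in reflection requires 2 n t = m λ.
λ = 2 n t / m. The second-longest wavelength is m = 2: λ = 2 × 1.342 × 341 / 2.00 = 458 nm.

458 nm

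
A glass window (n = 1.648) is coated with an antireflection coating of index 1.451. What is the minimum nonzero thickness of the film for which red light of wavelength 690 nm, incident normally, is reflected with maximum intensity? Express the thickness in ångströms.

2378 Å

At the upper boundary (n = 1.0 to n = 1.451) the reflected ray undergoes a half-wave phase shift.
Ray reflecting at the bottom interface goes from n = 1.451 toward n = 1.648: a half-wave phase shift.
The two reflections carry the same phase change, so no net offset.
So the condition for constructive reflection is 2 n t = m λ.
Minimum nonzero at m = 1: t = λ / (2 n) = 690 / (2 × 1.451) = 238 nm.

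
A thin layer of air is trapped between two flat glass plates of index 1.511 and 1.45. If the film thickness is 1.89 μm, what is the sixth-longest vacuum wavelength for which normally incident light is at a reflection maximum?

687 nm

Top surface (1.511 → 1.0): reflection off a lower-index medium gives no phase shift.
Ray reflecting at the bottom interface goes from n = 1.0 toward n = 1.45: a half-wave phase shift.
Exactly one π shift → a net half-wave offset.
With one net inversion, constructive interference in reflection requires 2 n t = (m + ½) λ.
λ = 2 n t / (m + ½). The sixth-longest wavelength is m = 5: λ = 2 × 1.0 × 1890 / 5.50 = 687 nm.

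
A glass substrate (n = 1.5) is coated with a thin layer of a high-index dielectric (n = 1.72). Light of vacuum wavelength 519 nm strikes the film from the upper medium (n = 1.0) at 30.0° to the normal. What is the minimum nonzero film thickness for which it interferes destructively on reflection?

158 nm

Top surface (1.0 → 1.72): reflection off a higher-index medium gives a half-wave phase shift.
Bottom surface (1.72 → 1.5): reflection off a lower-index medium gives no phase shift.
Net: one phase inversion between the two reflected rays.
For minimum reflection here: 2 n t cos θ_r = m λ.
Snell's law: 1.0 sin 30.0° = 1.72 sin θ_r → sin θ_r = 0.291, cos θ_r = 0.957.
Minimum nonzero at m = 1: t = λ / (2 n cos θ_r) = 519 / (2 × 1.72 × 0.957) = 158 nm.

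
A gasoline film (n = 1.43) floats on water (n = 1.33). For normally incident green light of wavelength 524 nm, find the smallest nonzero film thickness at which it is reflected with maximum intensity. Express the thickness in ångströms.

Top surface (1.0 → 1.43): reflection off a higher-index medium gives a half-wave phase shift.
Ray reflecting at the bottom interface goes from n = 1.43 toward n = 1.33: no phase shift.
Net: one phase inversion between the two reflected rays.
So the condition for constructive reflection is 2 n t = (m + ½) λ.
Minimum at m = 0: t = λ / (4 n) = 524 / (4 × 1.43) = 91.6 nm.

916 Å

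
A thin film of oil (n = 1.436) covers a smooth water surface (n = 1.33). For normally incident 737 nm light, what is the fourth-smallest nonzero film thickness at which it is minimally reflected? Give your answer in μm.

Top surface (1.0 → 1.436): reflection off a higher-index medium gives a half-wave phase shift.
Ray reflecting at the bottom interface goes from n = 1.436 toward n = 1.33: no phase shift.
Net: one phase inversion between the two reflected rays.
For minimum reflection here: 2 n t = m λ.
The fourth-smallest nonzero thickness corresponds to m = 4: t = m λ / (2 n) = 4.00 × 737 / (2 × 1.436) = 1026 nm.

1.03 μm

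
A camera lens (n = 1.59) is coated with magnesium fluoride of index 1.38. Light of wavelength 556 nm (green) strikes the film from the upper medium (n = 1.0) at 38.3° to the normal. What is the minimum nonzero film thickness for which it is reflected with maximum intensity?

Top surface (1.0 → 1.38): reflection off a higher-index medium gives a half-wave phase shift.
At the lower boundary (n = 1.38 to n = 1.59) the reflected ray undergoes a half-wave phase shift.
The two reflections carry the same phase change, so no net offset.
For maximum reflection here: 2 n t cos θ_r = m λ.
Snell's law: 1.0 sin 38.3° = 1.38 sin θ_r → sin θ_r = 0.449, cos θ_r = 0.893.
Minimum nonzero at m = 1: t = λ / (2 n cos θ_r) = 556 / (2 × 1.38 × 0.893) = 225 nm.

225 nm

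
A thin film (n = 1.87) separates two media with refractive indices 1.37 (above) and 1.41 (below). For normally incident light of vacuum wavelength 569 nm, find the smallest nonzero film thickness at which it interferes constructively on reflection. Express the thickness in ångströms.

At the upper boundary (n = 1.37 to n = 1.87) the reflected ray undergoes a half-wave phase shift.
Bottom surface (1.87 → 1.41): reflection off a lower-index medium gives no phase shift.
Net: one phase inversion between the two reflected rays.
With one net inversion, constructive interference in reflection requires 2 n t = (m + ½) λ.
Minimum at m = 0: t = λ / (4 n) = 569 / (4 × 1.87) = 76.1 nm.

761 Å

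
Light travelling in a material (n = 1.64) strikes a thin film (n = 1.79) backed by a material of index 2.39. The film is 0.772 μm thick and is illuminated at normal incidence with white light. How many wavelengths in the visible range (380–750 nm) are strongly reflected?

4

Ray reflecting at the top interface goes from n = 1.64 toward n = 1.79: a half-wave phase shift.
Bottom surface (1.79 → 2.39): reflection off a higher-index medium gives a half-wave phase shift.
Net: no relative phase inversion (both shifts match).
So the condition for constructive reflection is 2 n t = m λ.
λ = 2 n t / m = 2764 / m nm.
m=3: 921 nm (IR); m=4: 691 nm (visible); m=5: 553 nm (visible); m=6: 461 nm (visible); m=7: 395 nm (visible); m=8: 345 nm (UV).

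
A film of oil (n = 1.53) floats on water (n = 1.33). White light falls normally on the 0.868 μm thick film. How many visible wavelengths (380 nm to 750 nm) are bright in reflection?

3

At the upper boundary (n = 1.0 to n = 1.53) the reflected ray undergoes a half-wave phase shift.
Bottom surface (1.53 → 1.33): reflection off a lower-index medium gives no phase shift.
The two reflections differ by half a wavelength.
With one net inversion, constructive interference in reflection requires 2 n t = (m + ½) λ.
λ = 2 n t / (m + ½) = 2656 / (m + ½) nm.
m=3: 759 nm (IR); m=4: 590 nm (visible); m=5: 483 nm (visible); m=6: 409 nm (visible); m=7: 354 nm (UV).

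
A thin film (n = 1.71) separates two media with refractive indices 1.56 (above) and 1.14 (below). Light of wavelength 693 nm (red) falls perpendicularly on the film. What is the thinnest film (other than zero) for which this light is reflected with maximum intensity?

101 nm

At the upper boundary (n = 1.56 to n = 1.71) the reflected ray undergoes a half-wave phase shift.
At the lower boundary (n = 1.71 to n = 1.14) the reflected ray undergoes no phase shift.
Net: one phase inversion between the two reflected rays.
For maximum reflection here: 2 n t = (m + ½) λ.
Minimum at m = 0: t = λ / (4 n) = 693 / (4 × 1.71) = 101 nm.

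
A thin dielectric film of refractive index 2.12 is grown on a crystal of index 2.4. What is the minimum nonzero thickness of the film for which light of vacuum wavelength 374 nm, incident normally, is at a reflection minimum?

44.1 nm

At the upper boundary (n = 1.0 to n = 2.12) the reflected ray undergoes a half-wave phase shift.
Bottom surface (2.12 → 2.4): reflection off a higher-index medium gives a half-wave phase shift.
Zero or two π shifts → no net half-wave offset.
For minimum reflection here: 2 n t = (m + ½) λ.
Minimum at m = 0: t = λ / (4 n) = 374 / (4 × 2.12) = 44.1 nm.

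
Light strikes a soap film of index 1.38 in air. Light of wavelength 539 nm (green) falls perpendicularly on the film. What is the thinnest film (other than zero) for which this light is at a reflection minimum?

Top surface (1.0 → 1.38): reflection off a higher-index medium gives a half-wave phase shift.
At the lower boundary (n = 1.38 to n = 1.0) the reflected ray undergoes no phase shift.
The two reflections differ by half a wavelength.
For weak reflection here: 2 n t = m λ.
Minimum nonzero at m = 1: t = λ / (2 n) = 539 / (2 × 1.38) = 195 nm.

195 nm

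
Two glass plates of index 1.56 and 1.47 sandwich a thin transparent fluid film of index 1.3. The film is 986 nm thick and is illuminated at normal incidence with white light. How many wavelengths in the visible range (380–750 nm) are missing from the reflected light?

3

Top surface (1.56 → 1.3): reflection off a lower-index medium gives no phase shift.
Bottom surface (1.3 → 1.47): reflection off a higher-index medium gives a half-wave phase shift.
Net: one phase inversion between the two reflected rays.
So the condition for destructive reflection is 2 n t = m λ.
λ = 2 n t / m = 2564 / m nm.
m=3: 855 nm (IR); m=4: 641 nm (visible); m=5: 513 nm (visible); m=6: 427 nm (visible); m=7: 366 nm (UV).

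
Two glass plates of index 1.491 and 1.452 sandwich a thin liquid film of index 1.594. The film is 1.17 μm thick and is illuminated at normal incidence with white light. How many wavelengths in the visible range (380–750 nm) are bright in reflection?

5

Ray reflecting at the top interface goes from n = 1.491 toward n = 1.594: a half-wave phase shift.
At the lower boundary (n = 1.594 to n = 1.452) the reflected ray undergoes no phase shift.
Net: one phase inversion between the two reflected rays.
With one net inversion, constructive interference in reflection requires 2 n t = (m + ½) λ.
λ = 2 n t / (m + ½) = 3730 / (m + ½) nm.
m=4: 829 nm (IR); m=5: 678 nm (visible); m=6: 574 nm (visible); m=7: 497 nm (visible); m=8: 439 nm (visible); m=9: 393 nm (visible); m=10: 355 nm (UV).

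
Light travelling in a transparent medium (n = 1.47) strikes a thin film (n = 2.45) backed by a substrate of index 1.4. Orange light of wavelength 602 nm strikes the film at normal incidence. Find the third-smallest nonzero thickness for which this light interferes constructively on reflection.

Top surface (1.47 → 2.45): reflection off a higher-index medium gives a half-wave phase shift.
Bottom surface (2.45 → 1.4): reflection off a lower-index medium gives no phase shift.
The two reflections differ by half a wavelength.
With one net inversion, constructive interference in reflection requires 2 n t = (m + ½) λ.
The third-smallest nonzero thickness corresponds to m = 2: t = (m + ½) λ / (2 n) = 2.50 × 602 / (2 × 2.45) = 307 nm.

307 nm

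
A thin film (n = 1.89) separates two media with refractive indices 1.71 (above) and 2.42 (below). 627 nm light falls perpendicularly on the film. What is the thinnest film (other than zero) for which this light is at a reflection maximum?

Ray reflecting at the top interface goes from n = 1.71 toward n = 1.89: a half-wave phase shift.
Ray reflecting at the bottom interface goes from n = 1.89 toward n = 2.42: a half-wave phase shift.
The two reflections carry the same phase change, so no net offset.
With no net inversion, constructive interference in reflection requires 2 n t = m λ.
Minimum nonzero at m = 1: t = λ / (2 n) = 627 / (2 × 1.89) = 166 nm.

166 nm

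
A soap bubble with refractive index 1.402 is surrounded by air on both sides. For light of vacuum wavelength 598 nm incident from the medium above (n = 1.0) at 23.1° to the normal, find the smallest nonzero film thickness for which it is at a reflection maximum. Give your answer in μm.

0.111 μm

Ray reflecting at the top interface goes from n = 1.0 toward n = 1.402: a half-wave phase shift.
At the lower boundary (n = 1.402 to n = 1.0) the reflected ray undergoes no phase shift.
The two reflections differ by half a wavelength.
So the condition for constructive reflection is 2 n t cos θ_r = (m + ½) λ.
Snell's law: 1.0 sin 23.1° = 1.402 sin θ_r → sin θ_r = 0.280, cos θ_r = 0.960.
Minimum at m = 0: t = λ / (4 n cos θ_r) = 598 / (4 × 1.402 × 0.960) = 111 nm.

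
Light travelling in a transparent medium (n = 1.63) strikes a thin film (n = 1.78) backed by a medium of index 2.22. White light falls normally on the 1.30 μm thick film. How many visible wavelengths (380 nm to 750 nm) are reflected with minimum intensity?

6

Ray reflecting at the top interface goes from n = 1.63 toward n = 1.78: a half-wave phase shift.
Bottom surface (1.78 → 2.22): reflection off a higher-index medium gives a half-wave phase shift.
Zero or two π shifts → no net half-wave offset.
For minimum reflection here: 2 n t = (m + ½) λ.
λ = 2 n t / (m + ½) = 4628 / (m + ½) nm.
m=5: 841 nm (IR); m=6: 712 nm (visible); m=7: 617 nm (visible); m=8: 544 nm (visible); m=9: 487 nm (visible); m=10: 441 nm (visible); m=11: 402 nm (visible); m=12: 370 nm (UV).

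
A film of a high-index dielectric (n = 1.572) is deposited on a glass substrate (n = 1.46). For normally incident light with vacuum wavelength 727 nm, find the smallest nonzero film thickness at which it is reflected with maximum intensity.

116 nm

Ray reflecting at the top interface goes from n = 1.0 toward n = 1.572: a half-wave phase shift.
Bottom surface (1.572 → 1.46): reflection off a lower-index medium gives no phase shift.
The two reflections differ by half a wavelength.
So the condition for constructive reflection is 2 n t = (m + ½) λ.
Minimum at m = 0: t = λ / (4 n) = 727 / (4 × 1.572) = 116 nm.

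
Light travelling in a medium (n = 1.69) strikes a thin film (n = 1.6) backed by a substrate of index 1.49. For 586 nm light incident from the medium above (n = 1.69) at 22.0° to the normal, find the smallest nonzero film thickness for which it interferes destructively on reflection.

At the upper boundary (n = 1.69 to n = 1.6) the reflected ray undergoes no phase shift.
At the lower boundary (n = 1.6 to n = 1.49) the reflected ray undergoes no phase shift.
Net: no relative phase inversion (both shifts match).
So the condition for destructive reflection is 2 n t cos θ_r = (m + ½) λ.
Snell's law: 1.69 sin 22.0° = 1.6 sin θ_r → sin θ_r = 0.396, cos θ_r = 0.918.
Minimum at m = 0: t = λ / (4 n cos θ_r) = 586 / (4 × 1.6 × 0.918) = 99.7 nm.

99.7 nm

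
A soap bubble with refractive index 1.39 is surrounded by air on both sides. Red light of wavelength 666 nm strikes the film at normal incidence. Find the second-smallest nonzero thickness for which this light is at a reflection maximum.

Top surface (1.0 → 1.39): reflection off a higher-index medium gives a half-wave phase shift.
Bottom surface (1.39 → 1.0): reflection off a lower-index medium gives no phase shift.
Net: one phase inversion between the two reflected rays.
With one net inversion, constructive interference in reflection requires 2 n t = (m + ½) λ.
The second-smallest nonzero thickness corresponds to m = 1: t = (m + ½) λ / (2 n) = 1.50 × 666 / (2 × 1.39) = 359 nm.

359 nm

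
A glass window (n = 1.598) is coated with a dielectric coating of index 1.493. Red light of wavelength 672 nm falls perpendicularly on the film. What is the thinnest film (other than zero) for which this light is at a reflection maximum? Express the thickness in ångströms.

Ray reflecting at the top interface goes from n = 1.0 toward n = 1.493: a half-wave phase shift.
Bottom surface (1.493 → 1.598): reflection off a higher-index medium gives a half-wave phase shift.
The two reflections carry the same phase change, so no net offset.
With no net inversion, constructive interference in reflection requires 2 n t = m λ.
Minimum nonzero at m = 1: t = λ / (2 n) = 672 / (2 × 1.493) = 225 nm.

2251 Å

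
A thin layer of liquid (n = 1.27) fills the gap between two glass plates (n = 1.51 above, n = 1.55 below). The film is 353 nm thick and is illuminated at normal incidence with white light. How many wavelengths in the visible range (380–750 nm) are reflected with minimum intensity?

1

At the upper boundary (n = 1.51 to n = 1.27) the reflected ray undergoes no phase shift.
Ray reflecting at the bottom interface goes from n = 1.27 toward n = 1.55: a half-wave phase shift.
Exactly one π shift → a net half-wave offset.
With one net inversion, destructive interference in reflection requires 2 n t = m λ.
λ = 2 n t / m = 897 / m nm.
m=1: 897 nm (IR); m=2: 448 nm (visible); m=3: 299 nm (UV).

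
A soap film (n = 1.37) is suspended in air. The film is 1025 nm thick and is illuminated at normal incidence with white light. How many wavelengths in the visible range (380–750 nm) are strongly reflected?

Top surface (1.0 → 1.37): reflection off a higher-index medium gives a half-wave phase shift.
Bottom surface (1.37 → 1.0): reflection off a lower-index medium gives no phase shift.
The two reflections differ by half a wavelength.
With one net inversion, constructive interference in reflection requires 2 n t = (m + ½) λ.
λ = 2 n t / (m + ½) = 2809 / (m + ½) nm.
m=3: 802 nm (IR); m=4: 624 nm (visible); m=5: 511 nm (visible); m=6: 432 nm (visible); m=7: 374 nm (UV).

3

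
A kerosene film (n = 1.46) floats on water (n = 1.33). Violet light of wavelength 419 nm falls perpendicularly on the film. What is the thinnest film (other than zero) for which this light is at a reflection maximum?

71.7 nm

At the upper boundary (n = 1.0 to n = 1.46) the reflected ray undergoes a half-wave phase shift.
Bottom surface (1.46 → 1.33): reflection off a lower-index medium gives no phase shift.
Net: one phase inversion between the two reflected rays.
For maximum reflection here: 2 n t = (m + ½) λ.
Minimum at m = 0: t = λ / (4 n) = 419 / (4 × 1.46) = 71.7 nm.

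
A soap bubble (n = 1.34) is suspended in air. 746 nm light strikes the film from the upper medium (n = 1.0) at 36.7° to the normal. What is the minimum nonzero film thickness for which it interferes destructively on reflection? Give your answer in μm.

Top surface (1.0 → 1.34): reflection off a higher-index medium gives a half-wave phase shift.
Ray reflecting at the bottom interface goes from n = 1.34 toward n = 1.0: no phase shift.
Exactly one π shift → a net half-wave offset.
For minimum reflection here: 2 n t cos θ_r = m λ.
Snell's law: 1.0 sin 36.7° = 1.34 sin θ_r → sin θ_r = 0.446, cos θ_r = 0.895.
Minimum nonzero at m = 1: t = λ / (2 n cos θ_r) = 746 / (2 × 1.34 × 0.895) = 311 nm.

0.311 μm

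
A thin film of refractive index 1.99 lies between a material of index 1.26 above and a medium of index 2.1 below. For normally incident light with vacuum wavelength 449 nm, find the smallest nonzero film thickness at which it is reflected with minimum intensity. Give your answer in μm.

0.0564 μm

At the upper boundary (n = 1.26 to n = 1.99) the reflected ray undergoes a half-wave phase shift.
At the lower boundary (n = 1.99 to n = 2.1) the reflected ray undergoes a half-wave phase shift.
Net: no relative phase inversion (both shifts match).
So the condition for destructive reflection is 2 n t = (m + ½) λ.
Minimum at m = 0: t = λ / (4 n) = 449 / (4 × 1.99) = 56.4 nm.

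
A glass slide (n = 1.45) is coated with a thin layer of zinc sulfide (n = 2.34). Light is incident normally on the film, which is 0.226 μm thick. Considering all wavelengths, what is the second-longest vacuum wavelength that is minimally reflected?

529 nm

Top surface (1.0 → 2.34): reflection off a higher-index medium gives a half-wave phase shift.
Ray reflecting at the bottom interface goes from n = 2.34 toward n = 1.45: no phase shift.
Net: one phase inversion between the two reflected rays.
With one net inversion, destructive interference in reflection requires 2 n t = m λ.
λ = 2 n t / m. The second-longest wavelength is m = 2: λ = 2 × 2.34 × 226 / 2.00 = 529 nm.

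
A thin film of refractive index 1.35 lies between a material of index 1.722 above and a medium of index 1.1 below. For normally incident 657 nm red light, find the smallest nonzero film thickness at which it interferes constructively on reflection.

243 nm

Ray reflecting at the top interface goes from n = 1.722 toward n = 1.35: no phase shift.
Bottom surface (1.35 → 1.1): reflection off a lower-index medium gives no phase shift.
The two reflections carry the same phase change, so no net offset.
With no net inversion, constructive interference in reflection requires 2 n t = m λ.
Minimum nonzero at m = 1: t = λ / (2 n) = 657 / (2 × 1.35) = 243 nm.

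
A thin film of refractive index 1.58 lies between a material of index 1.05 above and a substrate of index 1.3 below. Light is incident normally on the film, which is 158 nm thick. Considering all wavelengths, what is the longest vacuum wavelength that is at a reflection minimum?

Top surface (1.05 → 1.58): reflection off a higher-index medium gives a half-wave phase shift.
Bottom surface (1.58 → 1.3): reflection off a lower-index medium gives no phase shift.
Exactly one π shift → a net half-wave offset.
So the condition for destructive reflection is 2 n t = m λ.
λ = 2 n t / m. The longest wavelength is m = 1: λ = 2 × 1.58 × 158 / 1.00 = 499 nm.

499 nm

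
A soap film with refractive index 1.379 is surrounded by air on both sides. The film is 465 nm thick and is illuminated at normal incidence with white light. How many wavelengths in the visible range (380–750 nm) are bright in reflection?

Top surface (1.0 → 1.379): reflection off a higher-index medium gives a half-wave phase shift.
Ray reflecting at the bottom interface goes from n = 1.379 toward n = 1.0: no phase shift.
The two reflections differ by half a wavelength.
With one net inversion, constructive interference in reflection requires 2 n t = (m + ½) λ.
λ = 2 n t / (m + ½) = 1282 / (m + ½) nm.
m=1: 855 nm (IR); m=2: 513 nm (visible); m=3: 366 nm (UV).

1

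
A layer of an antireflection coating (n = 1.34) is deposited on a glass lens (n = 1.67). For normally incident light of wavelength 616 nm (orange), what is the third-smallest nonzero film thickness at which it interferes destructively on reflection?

At the upper boundary (n = 1.0 to n = 1.34) the reflected ray undergoes a half-wave phase shift.
Ray reflecting at the bottom interface goes from n = 1.34 toward n = 1.67: a half-wave phase shift.
The two reflections carry the same phase change, so no net offset.
With no net inversion, destructive interference in reflection requires 2 n t = (m + ½) λ.
The third-smallest nonzero thickness corresponds to m = 2: t = (m + ½) λ / (2 n) = 2.50 × 616 / (2 × 1.34) = 575 nm.

575 nm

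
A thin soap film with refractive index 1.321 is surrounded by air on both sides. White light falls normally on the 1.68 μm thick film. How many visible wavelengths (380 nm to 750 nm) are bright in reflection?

Ray reflecting at the top interface goes from n = 1.0 toward n = 1.321: a half-wave phase shift.
At the lower boundary (n = 1.321 to n = 1.0) the reflected ray undergoes no phase shift.
Exactly one π shift → a net half-wave offset.
With one net inversion, constructive interference in reflection requires 2 n t = (m + ½) λ.
λ = 2 n t / (m + ½) = 4439 / (m + ½) nm.
m=5: 807 nm (IR); m=6: 683 nm (visible); m=7: 592 nm (visible); m=8: 522 nm (visible); m=9: 467 nm (visible); m=10: 423 nm (visible); m=11: 386 nm (visible); m=12: 355 nm (UV).

6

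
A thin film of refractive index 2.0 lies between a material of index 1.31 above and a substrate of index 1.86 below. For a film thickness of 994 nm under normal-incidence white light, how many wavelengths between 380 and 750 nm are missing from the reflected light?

5

Ray reflecting at the top interface goes from n = 1.31 toward n = 2.0: a half-wave phase shift.
Ray reflecting at the bottom interface goes from n = 2.0 toward n = 1.86: no phase shift.
Net: one phase inversion between the two reflected rays.
For weak reflection here: 2 n t = m λ.
λ = 2 n t / m = 3976 / m nm.
m=5: 795 nm (IR); m=6: 663 nm (visible); m=7: 568 nm (visible); m=8: 497 nm (visible); m=9: 442 nm (visible); m=10: 398 nm (visible); m=11: 361 nm (UV).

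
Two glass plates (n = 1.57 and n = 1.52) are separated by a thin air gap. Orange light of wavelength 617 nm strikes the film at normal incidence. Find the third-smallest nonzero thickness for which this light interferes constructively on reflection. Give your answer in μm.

0.771 μm

Top surface (1.57 → 1.0): reflection off a lower-index medium gives no phase shift.
At the lower boundary (n = 1.0 to n = 1.52) the reflected ray undergoes a half-wave phase shift.
Net: one phase inversion between the two reflected rays.
With one net inversion, constructive interference in reflection requires 2 n t = (m + ½) λ.
The third-smallest nonzero thickness corresponds to m = 2: t = (m + ½) λ / (2 n) = 2.50 × 617 / (2 × 1.0) = 771 nm.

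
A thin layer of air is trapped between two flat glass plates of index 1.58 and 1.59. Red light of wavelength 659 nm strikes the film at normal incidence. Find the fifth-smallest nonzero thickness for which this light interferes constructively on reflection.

At the upper boundary (n = 1.58 to n = 1.0) the reflected ray undergoes no phase shift.
At the lower boundary (n = 1.0 to n = 1.59) the reflected ray undergoes a half-wave phase shift.
Exactly one π shift → a net half-wave offset.
For bright reflection here: 2 n t = (m + ½) λ.
The fifth-smallest nonzero thickness corresponds to m = 4: t = (m + ½) λ / (2 n) = 4.50 × 659 / (2 × 1.0) = 1483 nm.

1483 nm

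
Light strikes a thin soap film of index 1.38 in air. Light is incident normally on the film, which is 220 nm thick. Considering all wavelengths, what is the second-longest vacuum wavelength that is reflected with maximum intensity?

405 nm

At the upper boundary (n = 1.0 to n = 1.38) the reflected ray undergoes a half-wave phase shift.
At the lower boundary (n = 1.38 to n = 1.0) the reflected ray undergoes no phase shift.
Net: one phase inversion between the two reflected rays.
For maximum reflection here: 2 n t = (m + ½) λ.
λ = 2 n t / (m + ½). The second-longest wavelength is m = 1: λ = 2 × 1.38 × 220 / 1.50 = 405 nm.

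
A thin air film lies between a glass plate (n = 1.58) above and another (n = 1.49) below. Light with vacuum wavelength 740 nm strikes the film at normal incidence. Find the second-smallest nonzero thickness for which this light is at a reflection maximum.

555 nm

At the upper boundary (n = 1.58 to n = 1.0) the reflected ray undergoes no phase shift.
Ray reflecting at the bottom interface goes from n = 1.0 toward n = 1.49: a half-wave phase shift.
Exactly one π shift → a net half-wave offset.
So the condition for constructive reflection is 2 n t = (m + ½) λ.
The second-smallest nonzero thickness corresponds to m = 1: t = (m + ½) λ / (2 n) = 1.50 × 740 / (2 × 1.0) = 555 nm.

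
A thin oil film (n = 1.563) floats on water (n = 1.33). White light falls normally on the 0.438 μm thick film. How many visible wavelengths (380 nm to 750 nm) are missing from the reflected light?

2

Ray reflecting at the top interface goes from n = 1.0 toward n = 1.563: a half-wave phase shift.
At the lower boundary (n = 1.563 to n = 1.33) the reflected ray undergoes no phase shift.
The two reflections differ by half a wavelength.
So the condition for destructive reflection is 2 n t = m λ.
λ = 2 n t / m = 1369 / m nm.
m=1: 1369 nm (IR); m=2: 685 nm (visible); m=3: 456 nm (visible); m=4: 342 nm (UV).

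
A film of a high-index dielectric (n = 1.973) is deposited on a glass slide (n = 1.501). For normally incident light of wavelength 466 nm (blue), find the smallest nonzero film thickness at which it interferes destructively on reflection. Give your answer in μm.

0.118 μm

Ray reflecting at the top interface goes from n = 1.0 toward n = 1.973: a half-wave phase shift.
Ray reflecting at the bottom interface goes from n = 1.973 toward n = 1.501: no phase shift.
Exactly one π shift → a net half-wave offset.
For minimum reflection here: 2 n t = m λ.
Minimum nonzero at m = 1: t = λ / (2 n) = 466 / (2 × 1.973) = 118 nm.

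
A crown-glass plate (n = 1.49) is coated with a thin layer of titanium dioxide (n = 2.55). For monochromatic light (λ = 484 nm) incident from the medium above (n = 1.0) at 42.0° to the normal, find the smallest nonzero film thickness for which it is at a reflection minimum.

98.3 nm

At the upper boundary (n = 1.0 to n = 2.55) the reflected ray undergoes a half-wave phase shift.
Ray reflecting at the bottom interface goes from n = 2.55 toward n = 1.49: no phase shift.
Exactly one π shift → a net half-wave offset.
So the condition for destructive reflection is 2 n t cos θ_r = m λ.
Snell's law: 1.0 sin 42.0° = 2.55 sin θ_r → sin θ_r = 0.262, cos θ_r = 0.965.
Minimum nonzero at m = 1: t = λ / (2 n cos θ_r) = 484 / (2 × 2.55 × 0.965) = 98.3 nm.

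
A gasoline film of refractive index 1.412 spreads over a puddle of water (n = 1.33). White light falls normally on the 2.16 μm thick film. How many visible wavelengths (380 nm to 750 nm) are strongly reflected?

Ray reflecting at the top interface goes from n = 1.0 toward n = 1.412: a half-wave phase shift.
Bottom surface (1.412 → 1.33): reflection off a lower-index medium gives no phase shift.
Net: one phase inversion between the two reflected rays.
With one net inversion, constructive interference in reflection requires 2 n t = (m + ½) λ.
λ = 2 n t / (m + ½) = 6100 / (m + ½) nm.
m=7: 813 nm (IR); m=8: 718 nm (visible); m=9: 642 nm (visible); m=10: 581 nm (visible); m=11: 530 nm (visible); m=12: 488 nm (visible); m=13: 452 nm (visible); m=14: 421 nm (visible); m=15: 394 nm (visible); m=16: 370 nm (UV).

8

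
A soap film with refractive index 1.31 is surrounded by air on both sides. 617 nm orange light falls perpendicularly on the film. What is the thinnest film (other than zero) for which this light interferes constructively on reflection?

Top surface (1.0 → 1.31): reflection off a higher-index medium gives a half-wave phase shift.
Bottom surface (1.31 → 1.0): reflection off a lower-index medium gives no phase shift.
Net: one phase inversion between the two reflected rays.
So the condition for constructive reflection is 2 n t = (m + ½) λ.
Minimum at m = 0: t = λ / (4 n) = 617 / (4 × 1.31) = 118 nm.

118 nm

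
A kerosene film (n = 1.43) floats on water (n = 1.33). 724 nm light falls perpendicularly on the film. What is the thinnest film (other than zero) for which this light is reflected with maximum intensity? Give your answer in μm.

At the upper boundary (n = 1.0 to n = 1.43) the reflected ray undergoes a half-wave phase shift.
At the lower boundary (n = 1.43 to n = 1.33) the reflected ray undergoes no phase shift.
The two reflections differ by half a wavelength.
For strong reflection here: 2 n t = (m + ½) λ.
Minimum at m = 0: t = λ / (4 n) = 724 / (4 × 1.43) = 127 nm.

0.127 μm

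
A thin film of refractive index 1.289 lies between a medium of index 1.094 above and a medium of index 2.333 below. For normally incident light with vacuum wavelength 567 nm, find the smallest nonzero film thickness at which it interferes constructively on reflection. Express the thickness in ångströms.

Top surface (1.094 → 1.289): reflection off a higher-index medium gives a half-wave phase shift.
Bottom surface (1.289 → 2.333): reflection off a higher-index medium gives a half-wave phase shift.
The two reflections carry the same phase change, so no net offset.
With no net inversion, constructive interference in reflection requires 2 n t = m λ.
Minimum nonzero at m = 1: t = λ / (2 n) = 567 / (2 × 1.289) = 220 nm.

2199 Å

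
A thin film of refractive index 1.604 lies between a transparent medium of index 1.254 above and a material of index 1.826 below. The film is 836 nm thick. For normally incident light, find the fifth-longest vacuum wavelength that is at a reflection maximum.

Top surface (1.254 → 1.604): reflection off a higher-index medium gives a half-wave phase shift.
At the lower boundary (n = 1.604 to n = 1.826) the reflected ray undergoes a half-wave phase shift.
Net: no relative phase inversion (both shifts match).
For maximum reflection here: 2 n t = m λ.
λ = 2 n t / m. The fifth-longest wavelength is m = 5: λ = 2 × 1.604 × 836 / 5.00 = 536 nm.

536 nm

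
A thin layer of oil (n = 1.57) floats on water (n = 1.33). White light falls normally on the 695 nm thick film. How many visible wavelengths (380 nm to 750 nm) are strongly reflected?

At the upper boundary (n = 1.0 to n = 1.57) the reflected ray undergoes a half-wave phase shift.
Bottom surface (1.57 → 1.33): reflection off a lower-index medium gives no phase shift.
The two reflections differ by half a wavelength.
With one net inversion, constructive interference in reflection requires 2 n t = (m + ½) λ.
λ = 2 n t / (m + ½) = 2182 / (m + ½) nm.
m=2: 873 nm (IR); m=3: 624 nm (visible); m=4: 485 nm (visible); m=5: 397 nm (visible); m=6: 336 nm (UV).

3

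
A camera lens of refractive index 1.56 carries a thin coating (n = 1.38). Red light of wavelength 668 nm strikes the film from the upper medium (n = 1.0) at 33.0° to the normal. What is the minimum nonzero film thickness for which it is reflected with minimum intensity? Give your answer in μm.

Ray reflecting at the top interface goes from n = 1.0 toward n = 1.38: a half-wave phase shift.
At the lower boundary (n = 1.38 to n = 1.56) the reflected ray undergoes a half-wave phase shift.
The two reflections carry the same phase change, so no net offset.
So the condition for destructive reflection is 2 n t cos θ_r = (m + ½) λ.
Snell's law: 1.0 sin 33.0° = 1.38 sin θ_r → sin θ_r = 0.395, cos θ_r = 0.919.
Minimum at m = 0: t = λ / (4 n cos θ_r) = 668 / (4 × 1.38 × 0.919) = 132 nm.

0.132 μm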